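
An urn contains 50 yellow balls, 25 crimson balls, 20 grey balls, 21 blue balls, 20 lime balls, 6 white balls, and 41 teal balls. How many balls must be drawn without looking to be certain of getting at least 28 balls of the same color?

147

In the worst case we take at most 27 of each color, but all 25 crimson, all 20 grey, all 21 blue, all 20 lime, and all 6 white (fewer than 27), giving 27 + 25 + 20 + 21 + 20 + 6 + 27 = 146.
One more ball then forces some color to 28, so 146 + 1 = 147.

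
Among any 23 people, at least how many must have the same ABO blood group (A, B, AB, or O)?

There are 4 ABO blood groups, which serve as the pigeonholes.
If each of the 4 ABO blood groups held at most 5, the total would be at most 4 × 5 = 20 < 23, a contradiction.
So at least one holds ⌈23/4⌉ = 6.

6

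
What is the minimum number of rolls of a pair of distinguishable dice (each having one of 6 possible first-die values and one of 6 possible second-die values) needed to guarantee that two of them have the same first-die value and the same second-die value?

There are 6 × 6 = 36 (first-die value, second-die value) combinations acting as pigeonholes.
With 36 rolls of a pair of distinguishable dice we could place one in each, avoiding any repeat.
One more forces some (first-die value, second-die value) pair to hold 2, so 36 + 1 = 37.

37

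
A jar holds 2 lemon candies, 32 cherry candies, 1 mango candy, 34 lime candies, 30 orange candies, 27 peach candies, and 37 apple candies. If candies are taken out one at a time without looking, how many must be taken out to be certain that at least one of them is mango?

163

The worst case draws every non-mango candy first: 2 + 32 + 34 + 30 + 27 + 37 = 162.
The next draw is then forced to be mango, giving 162 + 1 = 163.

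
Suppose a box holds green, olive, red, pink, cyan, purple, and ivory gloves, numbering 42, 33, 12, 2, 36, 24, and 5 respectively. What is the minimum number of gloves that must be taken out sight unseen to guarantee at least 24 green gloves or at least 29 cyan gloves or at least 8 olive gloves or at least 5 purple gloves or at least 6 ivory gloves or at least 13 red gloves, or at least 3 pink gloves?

The worst case stops just short of every target: 23 green, 7 olive, 12 red, 2 pink, 28 cyan, 4 purple, 5 ivory — 23 + 7 + 12 + 2 + 28 + 4 + 5 = 81 gloves.
One more glove must push some color to its target, so 81 + 1 = 82.

82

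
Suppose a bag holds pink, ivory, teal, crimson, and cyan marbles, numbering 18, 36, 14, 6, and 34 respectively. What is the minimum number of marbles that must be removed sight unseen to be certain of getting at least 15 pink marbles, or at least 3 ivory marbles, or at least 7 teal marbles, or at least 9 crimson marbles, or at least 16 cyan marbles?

44

The worst case stops just short of every target: 14 pink, 2 ivory, 6 teal, all 6 crimson, 15 cyan — 14 + 2 + 6 + 6 + 15 = 43 marbles.
One more marble must push some color to its target, so 43 + 1 = 44.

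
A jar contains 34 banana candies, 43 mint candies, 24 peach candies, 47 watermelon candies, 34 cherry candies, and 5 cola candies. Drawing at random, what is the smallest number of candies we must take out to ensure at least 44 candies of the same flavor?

In the worst case we take at most 43 of each flavor, but all 34 banana, all 24 peach, all 34 cherry, and all 5 cola (fewer than 43), giving 34 + 43 + 24 + 43 + 34 + 5 = 183.
One more candy then forces some flavor to 44, so 183 + 1 = 184.

184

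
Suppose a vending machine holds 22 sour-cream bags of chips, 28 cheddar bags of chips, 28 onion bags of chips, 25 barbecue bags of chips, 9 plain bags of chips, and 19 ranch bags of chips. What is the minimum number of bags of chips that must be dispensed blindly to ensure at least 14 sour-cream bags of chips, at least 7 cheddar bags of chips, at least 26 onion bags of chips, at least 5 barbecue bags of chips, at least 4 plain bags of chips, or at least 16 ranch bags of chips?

The worst case stops just short of every target: 13 sour-cream, 6 cheddar, 25 onion, 4 barbecue, 3 plain, 15 ranch — 13 + 6 + 25 + 4 + 3 + 15 = 66 bags of chips.
One more bag of chips must push some flavor to its target, so 66 + 1 = 67.

67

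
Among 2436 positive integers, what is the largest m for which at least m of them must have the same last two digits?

There are 100 possible two-digit endings, which serve as the pigeonholes.
If each of the 100 possible two-digit endings held at most 24, the total would be at most 100 × 24 = 2400 < 2436, a contradiction.
So at least one holds ⌈2436/100⌉ = 25.

25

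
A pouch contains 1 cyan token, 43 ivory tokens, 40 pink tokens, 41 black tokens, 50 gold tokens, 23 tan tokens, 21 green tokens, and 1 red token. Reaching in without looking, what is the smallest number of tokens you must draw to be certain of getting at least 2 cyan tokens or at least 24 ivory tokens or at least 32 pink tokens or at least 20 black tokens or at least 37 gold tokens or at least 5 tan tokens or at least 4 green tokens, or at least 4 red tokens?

The worst case stops just short of every target: 1 cyan, 23 ivory, 31 pink, 19 black, 36 gold, 4 tan, 3 green, all 1 red — 1 + 23 + 31 + 19 + 36 + 4 + 3 + 1 = 118 tokens.
One more token must push some color to its target, so 118 + 1 = 119.

119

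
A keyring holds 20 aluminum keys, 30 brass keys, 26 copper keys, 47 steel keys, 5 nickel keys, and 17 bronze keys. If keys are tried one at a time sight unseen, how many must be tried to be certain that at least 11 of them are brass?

To avoid brass keys as long as possible, exhaust the other 5 types first.
The worst case draws every non-brass key first: 20 + 26 + 47 + 5 + 17 = 115.
The next 11 draws are then forced to be brass, giving 115 + 11 = 126.

126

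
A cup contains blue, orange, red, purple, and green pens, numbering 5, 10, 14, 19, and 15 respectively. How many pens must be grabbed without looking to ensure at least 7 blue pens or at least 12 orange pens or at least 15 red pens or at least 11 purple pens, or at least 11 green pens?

The worst case stops just short of every target: all 5 blue, all 10 orange, 14 red, 10 purple, 10 green — 5 + 10 + 14 + 10 + 10 = 49 pens.
One more pen must push some ink color to its target, so 49 + 1 = 50.

50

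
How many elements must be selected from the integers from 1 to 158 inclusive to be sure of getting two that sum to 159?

80

Partition {1, …, 158} into 79 pairs: {1,158}, {2,157}, …, {79,80}.
Choosing 79 integers — say the integers 1 through 79 — takes one from each pair and avoids the property.
Choosing 80 forces two into the same pair by pigeonhole, and those sum to 159. So 80.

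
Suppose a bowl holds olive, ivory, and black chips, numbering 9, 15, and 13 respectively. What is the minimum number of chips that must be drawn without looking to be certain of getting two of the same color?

The worst case takes 1 chip of each color without reaching 2 of any: 3 × 1 = 3.
The next chip must bring some color to 2, so 3 + 1 = 4.

4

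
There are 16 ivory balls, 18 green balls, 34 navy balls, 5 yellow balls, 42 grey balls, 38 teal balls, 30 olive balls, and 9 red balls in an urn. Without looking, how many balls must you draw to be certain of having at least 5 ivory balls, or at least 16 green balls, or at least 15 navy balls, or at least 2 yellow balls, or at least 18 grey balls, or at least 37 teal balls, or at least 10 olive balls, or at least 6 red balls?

Each of the 8 colors has its own threshold; avoid all of them simultaneously.
The worst case stops just short of every target: 4 ivory, 15 green, 14 navy, 1 yellow, 17 grey, 36 teal, 9 olive, 5 red — 4 + 15 + 14 + 1 + 17 + 36 + 9 + 5 = 101 balls.
One more ball must push some color to its target, so 101 + 1 = 102.

102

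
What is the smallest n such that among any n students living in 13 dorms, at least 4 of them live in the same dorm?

40

There are 13 dorms acting as pigeonholes.
With 13 × 3 = 39 students we could place exactly 3 in each, with no class reaching 4.
One more forces some class to hold 4, so 39 + 1 = 40.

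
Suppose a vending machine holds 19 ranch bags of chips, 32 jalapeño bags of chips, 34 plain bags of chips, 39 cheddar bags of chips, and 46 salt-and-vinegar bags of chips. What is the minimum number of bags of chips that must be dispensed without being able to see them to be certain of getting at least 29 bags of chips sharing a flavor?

132

In the worst case we take at most 28 of each flavor, but all 19 ranch (fewer than 28), giving 19 + 28 + 28 + 28 + 28 = 131.
One more bag of chips then forces some flavor to 29, so 131 + 1 = 132.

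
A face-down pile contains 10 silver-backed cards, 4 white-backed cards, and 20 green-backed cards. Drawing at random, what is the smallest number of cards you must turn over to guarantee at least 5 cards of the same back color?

The worst case takes 4 cards of each back color without reaching 5 of any: 3 × 4 = 12.
The next card must bring some back color to 5, so 12 + 1 = 13.

13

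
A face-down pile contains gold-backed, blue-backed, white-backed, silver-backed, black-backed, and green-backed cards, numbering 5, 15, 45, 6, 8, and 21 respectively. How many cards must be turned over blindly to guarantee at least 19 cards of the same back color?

71

Treat the 6 back colors as pigeonholes.
In the worst case we take at most 18 of each back color, but all 5 gold-backed, all 15 blue-backed, all 6 silver-backed, and all 8 black-backed (fewer than 18), giving 5 + 15 + 18 + 6 + 8 + 18 = 70.
One more card then forces some back color to 19, so 70 + 1 = 71.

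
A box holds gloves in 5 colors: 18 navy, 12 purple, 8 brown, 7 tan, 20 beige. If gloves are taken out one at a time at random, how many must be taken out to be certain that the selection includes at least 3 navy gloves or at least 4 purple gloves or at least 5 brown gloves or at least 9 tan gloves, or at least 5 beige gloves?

21

The worst case stops just short of every target: 2 navy, 3 purple, 4 brown, all 7 tan, 4 beige — 2 + 3 + 4 + 7 + 4 = 20 gloves.
One more glove must push some color to its target, so 20 + 1 = 21.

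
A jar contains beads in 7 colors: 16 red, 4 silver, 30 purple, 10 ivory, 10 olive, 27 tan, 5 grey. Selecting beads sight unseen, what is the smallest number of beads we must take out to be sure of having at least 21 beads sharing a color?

Treat the 7 colors as pigeonholes.
In the worst case we take at most 20 of each color, but all 16 red, all 4 silver, all 10 ivory, all 10 olive, and all 5 grey (fewer than 20), giving 16 + 4 + 20 + 10 + 10 + 20 + 5 = 85.
One more bead then forces some color to 21, so 85 + 1 = 86.

86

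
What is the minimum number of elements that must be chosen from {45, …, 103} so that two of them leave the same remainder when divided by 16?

Group the integers by remainder mod 16; there are 16 residue classes, each nonempty in this range.
Choosing one from each class (16 integers) avoids any shared remainder.
One more choice must repeat a class, so two differ by a multiple of 16. Hence 16 + 1 = 17.

17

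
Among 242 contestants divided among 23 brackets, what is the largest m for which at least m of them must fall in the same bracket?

If each of the 23 brackets held at most 10, the total would be at most 23 × 10 = 230 < 242, a contradiction.
So at least one holds ⌈242/23⌉ = 11.

11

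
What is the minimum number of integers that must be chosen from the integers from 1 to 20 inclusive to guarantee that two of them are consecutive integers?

11

Partition {1, …, 20} into 10 pairs: {1,2}, {3,4}, …, {19,20}.
Choosing 10 integers — say the 10 even numbers 2, 4, …, 20 — takes one from each pair and avoids the property.
Choosing 11 forces two into the same pair by pigeonhole, and those are consecutive. So 11.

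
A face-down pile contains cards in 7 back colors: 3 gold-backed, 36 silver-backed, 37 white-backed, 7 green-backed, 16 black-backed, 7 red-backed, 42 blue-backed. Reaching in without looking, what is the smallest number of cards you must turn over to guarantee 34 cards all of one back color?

133

In the worst case we take at most 33 of each back color, but all 3 gold-backed, all 7 green-backed, all 16 black-backed, and all 7 red-backed (fewer than 33), giving 3 + 33 + 33 + 7 + 16 + 7 + 33 = 132.
One more card then forces some back color to 34, so 132 + 1 = 133.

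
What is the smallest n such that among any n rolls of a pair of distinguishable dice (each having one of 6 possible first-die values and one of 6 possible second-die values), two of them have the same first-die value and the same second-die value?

There are 6 × 6 = 36 (first-die value, second-die value) combinations acting as pigeonholes.
With 36 rolls of a pair of distinguishable dice we could place one in each, avoiding any repeat.
One more forces some (first-die value, second-die value) pair to hold 2, so 36 + 1 = 37.

37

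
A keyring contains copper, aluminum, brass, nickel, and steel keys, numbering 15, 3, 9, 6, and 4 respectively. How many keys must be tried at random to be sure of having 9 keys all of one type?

Treat the 5 types as pigeonholes.
In the worst case we take at most 8 of each type, but all 3 aluminum, all 6 nickel, and all 4 steel (fewer than 8), giving 8 + 3 + 8 + 6 + 4 = 29.
One more key then forces some type to 9, so 29 + 1 = 30.

30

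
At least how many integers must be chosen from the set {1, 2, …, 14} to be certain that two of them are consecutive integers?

Partition {1, …, 14} into 7 pairs: {1,2}, {3,4}, …, {13,14}.
Choosing 7 integers — say the 7 even numbers 2, 4, …, 14 — takes one from each pair and avoids the property.
Choosing 8 forces two into the same pair by pigeonhole, and those are consecutive. So 8.

8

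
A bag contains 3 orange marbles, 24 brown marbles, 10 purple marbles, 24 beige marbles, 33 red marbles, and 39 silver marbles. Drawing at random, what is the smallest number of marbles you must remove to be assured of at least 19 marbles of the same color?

In the worst case we take at most 18 of each color, but all 3 orange and all 10 purple (fewer than 18), giving 3 + 18 + 10 + 18 + 18 + 18 = 85.
One more marble then forces some color to 19, so 85 + 1 = 86.

86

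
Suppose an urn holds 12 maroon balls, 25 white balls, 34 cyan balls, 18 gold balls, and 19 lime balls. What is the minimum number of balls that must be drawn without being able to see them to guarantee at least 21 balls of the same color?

90

In the worst case we take at most 20 of each color, but all 12 maroon, all 18 gold, and all 19 lime (fewer than 20), giving 12 + 20 + 20 + 18 + 19 = 89.
One more ball then forces some color to 21, so 89 + 1 = 90.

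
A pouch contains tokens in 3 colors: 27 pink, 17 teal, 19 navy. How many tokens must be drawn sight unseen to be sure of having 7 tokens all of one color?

19

The worst case takes 6 tokens of each color without reaching 7 of any: 3 × 6 = 18.
The next token must bring some color to 7, so 18 + 1 = 19.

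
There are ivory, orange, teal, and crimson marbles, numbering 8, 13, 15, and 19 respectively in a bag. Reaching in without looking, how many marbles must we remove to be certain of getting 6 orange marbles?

48

To avoid orange marbles as long as possible, exhaust the other 3 colors first.
The worst case draws every non-orange marble first: 8 + 15 + 19 = 42.
The next 6 draws are then forced to be orange, giving 42 + 6 = 48.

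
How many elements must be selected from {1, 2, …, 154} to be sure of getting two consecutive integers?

78

Partition {1, …, 154} into 77 pairs: {1,2}, {3,4}, …, {153,154}.
Choosing 77 integers — say the 77 even numbers 2, 4, …, 154 — takes one from each pair and avoids the property.
Choosing 78 forces two into the same pair by pigeonhole, and those are consecutive. So 78.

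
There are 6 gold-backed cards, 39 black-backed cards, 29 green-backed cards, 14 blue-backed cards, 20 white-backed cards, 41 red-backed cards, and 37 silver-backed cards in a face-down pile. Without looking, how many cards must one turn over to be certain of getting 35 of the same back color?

172

In the worst case we take at most 34 of each back color, but all 6 gold-backed, all 29 green-backed, all 14 blue-backed, and all 20 white-backed (fewer than 34), giving 6 + 34 + 29 + 14 + 20 + 34 + 34 = 171.
One more card then forces some back color to 35, so 171 + 1 = 172.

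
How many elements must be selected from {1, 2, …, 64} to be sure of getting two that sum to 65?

33

Partition {1, …, 64} into 32 pairs: {1,64}, {2,63}, …, {32,33}.
Choosing 32 integers — say the integers 1 through 32 — takes one from each pair and avoids the property.
Choosing 33 forces two into the same pair by pigeonhole, and those sum to 65. So 33.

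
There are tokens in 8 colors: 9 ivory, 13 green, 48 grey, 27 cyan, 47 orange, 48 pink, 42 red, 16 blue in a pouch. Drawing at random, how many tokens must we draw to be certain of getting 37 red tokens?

245

The worst case draws every non-red token first: 9 + 13 + 48 + 27 + 47 + 48 + 16 = 208.
The next 37 draws are then forced to be red, giving 208 + 37 = 245.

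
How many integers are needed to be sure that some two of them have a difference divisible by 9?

Two integers differ by a multiple of 9 exactly when they share a remainder mod 9.
There are 9 residue classes mod 9, so 9 integers can all lie in distinct classes.
One more integer must repeat a residue, giving a difference divisible by 9. So n = 9 + 1 = 10.

10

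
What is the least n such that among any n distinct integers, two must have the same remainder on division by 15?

16

Use the pigeonhole principle on residue classes: two integers differ by a multiple of 15 exactly when they share a remainder mod 15.
There are 15 residue classes mod 15, so 15 integers can all lie in distinct classes.
One more integer must repeat a residue, giving a difference divisible by 15. So n = 15 + 1 = 16.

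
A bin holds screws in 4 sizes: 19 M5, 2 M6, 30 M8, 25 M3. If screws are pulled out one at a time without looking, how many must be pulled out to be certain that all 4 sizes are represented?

The hardest size to obtain is M6: we could draw every other screw first — 76 − 2 = 74 screws — without a single M6 one.
The next draw must be M6, so 74 + 1 = 75.

75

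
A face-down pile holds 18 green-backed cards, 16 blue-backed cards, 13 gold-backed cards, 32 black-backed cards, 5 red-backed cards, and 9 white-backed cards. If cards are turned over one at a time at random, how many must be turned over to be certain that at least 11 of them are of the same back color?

In the worst case we take at most 10 of each back color, but all 5 red-backed and all 9 white-backed (fewer than 10), giving 10 + 10 + 10 + 10 + 5 + 9 = 54.
One more card then forces some back color to 11, so 54 + 1 = 55.

55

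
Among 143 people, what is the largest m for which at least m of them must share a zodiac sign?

12

The 143 people fall into 12 zodiac signs.
If each of the 12 zodiac signs held at most 11, the total would be at most 12 × 11 = 132 < 143, a contradiction.
So at least one holds ⌈143/12⌉ = 12.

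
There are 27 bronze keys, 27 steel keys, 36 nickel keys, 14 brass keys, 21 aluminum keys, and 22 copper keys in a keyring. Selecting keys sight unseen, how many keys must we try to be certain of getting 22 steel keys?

To avoid steel keys as long as possible, exhaust the other 5 types first.
The worst case draws every non-steel key first: 27 + 36 + 14 + 21 + 22 = 120.
The next 22 draws are then forced to be steel, giving 120 + 22 = 142.

142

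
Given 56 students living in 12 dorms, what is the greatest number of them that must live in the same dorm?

5

The 56 students fall into 12 dorms.
If each of the 12 dorms held at most 4, the total would be at most 12 × 4 = 48 < 56, a contradiction.
So at least one holds ⌈56/12⌉ = 5.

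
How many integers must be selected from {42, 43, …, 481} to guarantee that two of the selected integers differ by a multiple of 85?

86

Use the pigeonhole principle on residue classes: group the integers by remainder mod 85; there are 85 residue classes, each nonempty in this range.
Choosing one from each class (85 integers) avoids any shared remainder.
One more choice must repeat a class, so two differ by a multiple of 85. Hence 85 + 1 = 86.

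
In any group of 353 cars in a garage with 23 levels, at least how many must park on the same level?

The 353 cars fall into 23 levels.
If each of the 23 levels held at most 15, the total would be at most 23 × 15 = 345 < 353, a contradiction.
So at least one holds ⌈353/23⌉ = 16.

16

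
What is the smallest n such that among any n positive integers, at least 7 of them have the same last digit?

61

There are 10 possible last digits acting as pigeonholes.
With 10 × 6 = 60 positive integers we could place exactly 6 in each, with no class reaching 7.
One more forces some class to hold 7, so 60 + 1 = 61.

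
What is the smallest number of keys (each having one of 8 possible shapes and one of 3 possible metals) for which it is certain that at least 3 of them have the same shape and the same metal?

49

There are 8 × 3 = 24 (shape, metal) combinations acting as pigeonholes.
With 24 × 2 = 48 keys we could place exactly 2 in each, with no (shape, metal) pair reaching 3.
One more forces some (shape, metal) pair to hold 3, so 48 + 1 = 49.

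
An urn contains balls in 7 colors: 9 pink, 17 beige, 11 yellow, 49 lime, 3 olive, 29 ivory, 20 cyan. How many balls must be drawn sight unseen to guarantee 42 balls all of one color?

In the worst case we take at most 41 of each color, but all 9 pink, all 17 beige, all 11 yellow, all 3 olive, all 29 ivory, and all 20 cyan (fewer than 41), giving 9 + 17 + 11 + 41 + 3 + 29 + 20 = 130.
One more ball then forces some color to 42, so 130 + 1 = 131.

131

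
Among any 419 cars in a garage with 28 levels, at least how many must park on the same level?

15

The 419 cars fall into 28 levels.
If each of the 28 levels held at most 14, the total would be at most 28 × 14 = 392 < 419, a contradiction.
So at least one holds ⌈419/28⌉ = 15.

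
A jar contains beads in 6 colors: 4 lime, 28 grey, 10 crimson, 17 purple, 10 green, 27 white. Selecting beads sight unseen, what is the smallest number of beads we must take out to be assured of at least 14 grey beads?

82

To avoid grey beads as long as possible, exhaust the other 5 colors first.
The worst case draws every non-grey bead first: 4 + 10 + 17 + 10 + 27 = 68.
The next 14 draws are then forced to be grey, giving 68 + 14 = 82.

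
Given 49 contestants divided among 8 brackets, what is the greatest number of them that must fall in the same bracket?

7

If each of the 8 brackets held at most 6, the total would be at most 8 × 6 = 48 < 49, a contradiction.
So at least one holds ⌈49/8⌉ = 7.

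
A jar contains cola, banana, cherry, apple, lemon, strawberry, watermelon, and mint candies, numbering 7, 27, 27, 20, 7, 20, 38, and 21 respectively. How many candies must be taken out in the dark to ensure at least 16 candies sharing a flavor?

105

In the worst case we take at most 15 of each flavor, but all 7 cola and all 7 lemon (fewer than 15), giving 7 + 15 + 15 + 15 + 7 + 15 + 15 + 15 = 104.
One more candy then forces some flavor to 16, so 104 + 1 = 105.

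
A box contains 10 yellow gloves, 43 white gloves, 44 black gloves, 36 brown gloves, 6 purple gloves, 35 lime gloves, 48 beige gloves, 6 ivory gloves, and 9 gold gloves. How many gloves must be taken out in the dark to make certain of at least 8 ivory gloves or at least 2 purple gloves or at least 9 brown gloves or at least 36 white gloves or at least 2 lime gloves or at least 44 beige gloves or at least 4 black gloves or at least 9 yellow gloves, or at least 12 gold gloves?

The worst case stops just short of every target: 8 yellow, 35 white, 3 black, 8 brown, 1 purple, 1 lime, 43 beige, all 6 ivory, all 9 gold — 8 + 35 + 3 + 8 + 1 + 1 + 43 + 6 + 9 = 114 gloves.
One more glove must push some color to its target, so 114 + 1 = 115.

115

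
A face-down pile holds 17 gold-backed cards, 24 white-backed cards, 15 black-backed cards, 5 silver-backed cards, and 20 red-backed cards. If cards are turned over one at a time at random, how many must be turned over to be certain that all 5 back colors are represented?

77

The hardest back color to obtain is silver-backed: we could draw every other card first — 81 − 5 = 76 cards — without a single silver-backed one.
The next draw must be silver-backed, so 76 + 1 = 77.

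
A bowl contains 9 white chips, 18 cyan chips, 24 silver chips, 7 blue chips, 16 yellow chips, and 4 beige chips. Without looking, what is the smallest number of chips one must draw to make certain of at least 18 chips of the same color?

In the worst case we take at most 17 of each color, but all 9 white, all 7 blue, all 16 yellow, and all 4 beige (fewer than 17), giving 9 + 17 + 17 + 7 + 16 + 4 = 70.
One more chip then forces some color to 18, so 70 + 1 = 71.

71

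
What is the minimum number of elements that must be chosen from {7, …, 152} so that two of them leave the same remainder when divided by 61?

Use the pigeonhole principle on residue classes: group the integers by remainder mod 61; there are 61 residue classes, each nonempty in this range.
Choosing one from each class (61 integers) avoids any shared remainder.
One more choice must repeat a class, so two differ by a multiple of 61. Hence 61 + 1 = 62.

62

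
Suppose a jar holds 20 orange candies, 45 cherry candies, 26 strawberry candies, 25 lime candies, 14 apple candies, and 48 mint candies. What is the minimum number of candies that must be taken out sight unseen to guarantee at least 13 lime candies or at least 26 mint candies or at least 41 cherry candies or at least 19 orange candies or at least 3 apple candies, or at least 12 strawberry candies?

109

The worst case stops just short of every target: 18 orange, 40 cherry, 11 strawberry, 12 lime, 2 apple, 25 mint — 18 + 40 + 11 + 12 + 2 + 25 = 108 candies.
One more candy must push some flavor to its target, so 108 + 1 = 109.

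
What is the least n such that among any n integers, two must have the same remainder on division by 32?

33

Two integers differ by a multiple of 32 exactly when they share a remainder mod 32.
There are 32 residue classes mod 32, so 32 integers can all lie in distinct classes.
One more integer must repeat a residue, giving a difference divisible by 32. So n = 32 + 1 = 33.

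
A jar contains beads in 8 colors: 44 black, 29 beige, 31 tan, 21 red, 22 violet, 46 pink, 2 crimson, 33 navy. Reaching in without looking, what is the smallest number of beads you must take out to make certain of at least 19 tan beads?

216

The worst case draws every non-tan bead first: 44 + 29 + 21 + 22 + 46 + 2 + 33 = 197.
The next 19 draws are then forced to be tan, giving 197 + 19 = 216.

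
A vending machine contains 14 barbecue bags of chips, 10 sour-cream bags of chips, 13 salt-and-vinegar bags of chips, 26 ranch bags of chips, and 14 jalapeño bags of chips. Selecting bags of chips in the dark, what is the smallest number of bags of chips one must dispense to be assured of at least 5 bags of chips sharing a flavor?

The worst case takes 4 bags of chips of each flavor without reaching 5 of any: 5 × 4 = 20.
The next bag of chips must bring some flavor to 5, so 20 + 1 = 21.

21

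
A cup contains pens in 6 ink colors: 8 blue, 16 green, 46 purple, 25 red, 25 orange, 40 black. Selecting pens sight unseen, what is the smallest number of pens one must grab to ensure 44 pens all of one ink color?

In the worst case we take at most 43 of each ink color, but all 8 blue, all 16 green, all 25 red, all 25 orange, and all 40 black (fewer than 43), giving 8 + 16 + 43 + 25 + 25 + 40 = 157.
One more pen then forces some ink color to 44, so 157 + 1 = 158.

158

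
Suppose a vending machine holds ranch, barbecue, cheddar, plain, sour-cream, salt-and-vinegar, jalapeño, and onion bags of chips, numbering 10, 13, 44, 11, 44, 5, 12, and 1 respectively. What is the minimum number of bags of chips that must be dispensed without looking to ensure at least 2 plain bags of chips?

131

The worst case draws every non-plain bag of chips first: 10 + 13 + 44 + 44 + 5 + 12 + 1 = 129.
The next 2 draws are then forced to be plain, giving 129 + 2 = 131.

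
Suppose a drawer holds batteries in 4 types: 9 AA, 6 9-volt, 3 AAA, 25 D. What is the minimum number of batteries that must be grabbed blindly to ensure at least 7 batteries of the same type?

22

In the worst case we take at most 6 of each type, but all 3 AAA (fewer than 6), giving 6 + 6 + 3 + 6 = 21.
One more battery then forces some type to 7, so 21 + 1 = 22.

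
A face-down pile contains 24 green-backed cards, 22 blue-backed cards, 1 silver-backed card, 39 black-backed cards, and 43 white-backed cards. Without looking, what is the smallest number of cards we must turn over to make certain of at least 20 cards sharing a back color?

78

In the worst case we take at most 19 of each back color, but all 1 silver-backed (fewer than 19), giving 19 + 19 + 1 + 19 + 19 = 77.
One more card then forces some back color to 20, so 77 + 1 = 78.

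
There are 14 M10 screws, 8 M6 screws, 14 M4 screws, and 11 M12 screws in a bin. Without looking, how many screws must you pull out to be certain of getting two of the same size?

5

The worst case takes 1 screw of each size without reaching 2 of any: 4 × 1 = 4.
The next screw must bring some size to 2, so 4 + 1 = 5.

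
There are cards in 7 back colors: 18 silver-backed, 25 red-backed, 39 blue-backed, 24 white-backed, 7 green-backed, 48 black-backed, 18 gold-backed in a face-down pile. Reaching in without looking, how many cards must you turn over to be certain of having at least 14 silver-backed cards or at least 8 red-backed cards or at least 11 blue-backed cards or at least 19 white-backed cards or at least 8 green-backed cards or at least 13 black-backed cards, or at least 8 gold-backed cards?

75

The worst case stops just short of every target: 13 silver-backed, 7 red-backed, 10 blue-backed, 18 white-backed, 7 green-backed, 12 black-backed, 7 gold-backed — 13 + 7 + 10 + 18 + 7 + 12 + 7 = 74 cards.
One more card must push some back color to its target, so 74 + 1 = 75.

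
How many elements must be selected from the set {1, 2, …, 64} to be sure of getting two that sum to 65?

33

Partition {1, …, 64} into 32 pairs: {1,64}, {2,63}, …, {32,33}.
Choosing 32 integers — say the integers 1 through 32 — takes one from each pair and avoids the property.
Choosing 33 forces two into the same pair by pigeonhole, and those sum to 65. So 33.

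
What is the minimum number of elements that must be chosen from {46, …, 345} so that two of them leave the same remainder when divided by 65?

Use the pigeonhole principle on residue classes: group the integers by remainder mod 65; there are 65 residue classes, each nonempty in this range.
Choosing one from each class (65 integers) avoids any shared remainder.
One more choice must repeat a class, so two differ by a multiple of 65. Hence 65 + 1 = 66.

66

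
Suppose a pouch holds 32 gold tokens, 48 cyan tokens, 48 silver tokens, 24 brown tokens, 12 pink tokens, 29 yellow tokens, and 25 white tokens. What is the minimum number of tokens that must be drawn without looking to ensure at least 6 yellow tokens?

195

The worst case draws every non-yellow token first: 32 + 48 + 48 + 24 + 12 + 25 = 189.
The next 6 draws are then forced to be yellow, giving 189 + 6 = 195.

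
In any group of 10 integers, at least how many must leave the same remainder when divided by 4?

3

The 10 integers fall into 4 residue classes modulo 4.
If each of the 4 residue classes modulo 4 held at most 2, the total would be at most 4 × 2 = 8 < 10, a contradiction.
So at least one holds ⌈10/4⌉ = 3.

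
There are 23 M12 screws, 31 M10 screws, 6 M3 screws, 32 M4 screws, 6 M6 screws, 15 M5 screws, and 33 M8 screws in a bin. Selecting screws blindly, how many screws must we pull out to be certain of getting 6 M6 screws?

The worst case draws every non-M6 screw first: 23 + 31 + 6 + 32 + 15 + 33 = 140.
The next 6 draws are then forced to be M6, giving 140 + 6 = 146.

146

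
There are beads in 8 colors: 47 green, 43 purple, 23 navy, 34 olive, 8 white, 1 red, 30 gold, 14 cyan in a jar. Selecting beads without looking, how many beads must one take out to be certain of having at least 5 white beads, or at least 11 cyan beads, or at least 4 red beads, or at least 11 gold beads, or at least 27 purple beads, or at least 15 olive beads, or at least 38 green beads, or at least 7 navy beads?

109

Each of the 8 colors has its own threshold; avoid all of them simultaneously.
The worst case stops just short of every target: 37 green, 26 purple, 6 navy, 14 olive, 4 white, all 1 red, 10 gold, 10 cyan — 37 + 26 + 6 + 14 + 4 + 1 + 10 + 10 = 108 beads.
One more bead must push some color to its target, so 108 + 1 = 109.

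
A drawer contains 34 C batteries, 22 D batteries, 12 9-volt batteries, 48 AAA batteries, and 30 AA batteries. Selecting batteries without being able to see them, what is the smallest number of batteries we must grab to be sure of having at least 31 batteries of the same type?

125

In the worst case we take at most 30 of each type, but all 22 D and all 12 9-volt (fewer than 30), giving 30 + 22 + 12 + 30 + 30 = 124.
One more battery then forces some type to 31, so 124 + 1 = 125.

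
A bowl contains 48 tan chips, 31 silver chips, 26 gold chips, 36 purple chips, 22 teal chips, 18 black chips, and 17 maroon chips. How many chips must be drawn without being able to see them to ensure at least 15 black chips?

To avoid black chips as long as possible, exhaust the other 6 colors first.
The worst case draws every non-black chip first: 48 + 31 + 26 + 36 + 22 + 17 = 180.
The next 15 draws are then forced to be black, giving 180 + 15 = 195.

195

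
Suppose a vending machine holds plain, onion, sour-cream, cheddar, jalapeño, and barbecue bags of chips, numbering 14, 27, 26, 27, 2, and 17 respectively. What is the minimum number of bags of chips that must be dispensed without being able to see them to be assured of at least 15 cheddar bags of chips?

101

The worst case draws every non-cheddar bag of chips first: 14 + 27 + 26 + 2 + 17 = 86.
The next 15 draws are then forced to be cheddar, giving 86 + 15 = 101.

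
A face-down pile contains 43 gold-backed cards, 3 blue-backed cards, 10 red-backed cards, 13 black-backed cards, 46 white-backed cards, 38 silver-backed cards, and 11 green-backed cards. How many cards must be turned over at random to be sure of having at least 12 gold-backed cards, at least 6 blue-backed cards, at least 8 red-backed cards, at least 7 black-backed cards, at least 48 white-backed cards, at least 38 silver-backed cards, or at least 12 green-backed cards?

Each of the 7 back colors has its own threshold; avoid all of them simultaneously.
The worst case stops just short of every target: 11 gold-backed, all 3 blue-backed, 7 red-backed, 6 black-backed, all 46 white-backed, 37 silver-backed, 11 green-backed — 11 + 3 + 7 + 6 + 46 + 37 + 11 = 121 cards.
One more card must push some back color to its target, so 121 + 1 = 122.

122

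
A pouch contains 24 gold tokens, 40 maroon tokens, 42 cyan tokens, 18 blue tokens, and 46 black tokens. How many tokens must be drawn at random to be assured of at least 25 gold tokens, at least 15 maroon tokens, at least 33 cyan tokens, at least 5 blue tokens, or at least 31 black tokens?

The worst case stops just short of every target: 24 gold, 14 maroon, 32 cyan, 4 blue, 30 black — 24 + 14 + 32 + 4 + 30 = 104 tokens.
One more token must push some color to its target, so 104 + 1 = 105.

105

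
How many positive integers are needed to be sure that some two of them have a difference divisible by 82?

Use the pigeonhole principle on residue classes: two integers differ by a multiple of 82 exactly when they share a remainder mod 82.
There are 82 residue classes mod 82, so 82 integers can all lie in distinct classes.
One more integer must repeat a residue, giving a difference divisible by 82. So n = 82 + 1 = 83.

83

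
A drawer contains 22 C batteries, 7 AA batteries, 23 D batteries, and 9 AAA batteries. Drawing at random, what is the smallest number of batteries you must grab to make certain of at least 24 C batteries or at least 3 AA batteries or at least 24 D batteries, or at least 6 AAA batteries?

53

The worst case stops just short of every target: all 22 C, 2 AA, 23 D, 5 AAA — 22 + 2 + 23 + 5 = 52 batteries.
One more battery must push some type to its target, so 52 + 1 = 53.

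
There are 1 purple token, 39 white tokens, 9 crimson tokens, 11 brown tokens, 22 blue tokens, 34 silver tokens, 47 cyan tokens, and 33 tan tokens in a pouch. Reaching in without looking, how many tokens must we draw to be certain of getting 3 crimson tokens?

190

The worst case draws every non-crimson token first: 1 + 39 + 11 + 22 + 34 + 47 + 33 = 187.
The next 3 draws are then forced to be crimson, giving 187 + 3 = 190.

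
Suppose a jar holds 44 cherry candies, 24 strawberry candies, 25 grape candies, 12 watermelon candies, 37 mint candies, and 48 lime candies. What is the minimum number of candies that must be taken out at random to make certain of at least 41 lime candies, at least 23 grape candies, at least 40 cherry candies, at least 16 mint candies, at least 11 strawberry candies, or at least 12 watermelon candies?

Each of the 6 flavors has its own threshold; avoid all of them simultaneously.
The worst case stops just short of every target: 39 cherry, 10 strawberry, 22 grape, 11 watermelon, 15 mint, 40 lime — 39 + 10 + 22 + 11 + 15 + 40 = 137 candies.
One more candy must push some flavor to its target, so 137 + 1 = 138.

138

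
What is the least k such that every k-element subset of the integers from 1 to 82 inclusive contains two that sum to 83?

42

Partition {1, …, 82} into 41 pairs: {1,82}, {2,81}, …, {41,42}.
Choosing 41 integers — say the integers 1 through 41 — takes one from each pair and avoids the property.
Choosing 42 forces two into the same pair by pigeonhole, and those sum to 83. So 42.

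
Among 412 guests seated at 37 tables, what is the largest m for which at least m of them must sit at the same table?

12

If each of the 37 tables held at most 11, the total would be at most 37 × 11 = 407 < 412, a contradiction.
So at least one holds ⌈412/37⌉ = 12.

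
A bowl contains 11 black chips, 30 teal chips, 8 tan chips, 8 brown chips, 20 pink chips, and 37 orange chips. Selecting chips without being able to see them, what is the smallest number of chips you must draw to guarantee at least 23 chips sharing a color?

92

In the worst case we take at most 22 of each color, but all 11 black, all 8 tan, all 8 brown, and all 20 pink (fewer than 22), giving 11 + 22 + 8 + 8 + 20 + 22 = 91.
One more chip then forces some color to 23, so 91 + 1 = 92.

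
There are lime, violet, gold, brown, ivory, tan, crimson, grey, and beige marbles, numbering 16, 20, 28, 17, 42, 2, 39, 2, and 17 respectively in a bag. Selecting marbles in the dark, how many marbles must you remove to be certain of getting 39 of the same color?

In the worst case we take at most 38 of each color, but all 16 lime, all 20 violet, all 28 gold, all 17 brown, all 2 tan, all 2 grey, and all 17 beige (fewer than 38), giving 16 + 20 + 28 + 17 + 38 + 2 + 38 + 2 + 17 = 178.
One more marble then forces some color to 39, so 178 + 1 = 179.

179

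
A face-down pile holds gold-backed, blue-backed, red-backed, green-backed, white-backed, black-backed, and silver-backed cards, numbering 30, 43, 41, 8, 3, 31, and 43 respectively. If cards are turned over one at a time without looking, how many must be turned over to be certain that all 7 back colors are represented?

197

The hardest back color to obtain is white-backed: we could draw every other card first — 199 − 3 = 196 cards — without a single white-backed one.
The next draw must be white-backed, so 196 + 1 = 197.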